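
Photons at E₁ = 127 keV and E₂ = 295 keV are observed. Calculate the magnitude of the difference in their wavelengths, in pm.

Using λ = hc/E: λ₁ = 9.763e-12 m, λ₂ = 4.203e-12 m.
|Δλ| = |9.763e-12 − 4.203e-12| = 5.56e-12 m = 5.56 pm.

5.56 pm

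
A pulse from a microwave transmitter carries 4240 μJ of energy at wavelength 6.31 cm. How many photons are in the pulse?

Per-photon energy: E = 3.148e-24 J (from wavelength = 6.31 cm).
N = E_total / E_photon = 0.00424 J / 3.148e-24 J = 1.35e21.

1.35e21 photons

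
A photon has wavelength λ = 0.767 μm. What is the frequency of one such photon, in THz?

Convert to SI: λ = 0.767 μm = 7.67·10^-7 m.
The photon relation is f = c/λ, giving f = 3.909·10^14 Hz.
Converting to THz: f = 390.9 THz ≈ 391 THz.

391 THz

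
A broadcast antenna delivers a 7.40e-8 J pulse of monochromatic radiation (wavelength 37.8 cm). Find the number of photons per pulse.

1.41e17 photons

Per-photon energy: E = 5.255e-25 J (from wavelength = 37.8 cm).
N = E_total / E_photon = 7.40e-8 J / 5.255e-25 J = 1.41e17.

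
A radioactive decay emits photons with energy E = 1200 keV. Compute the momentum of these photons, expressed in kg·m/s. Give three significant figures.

Convert to SI: E = 1200 keV = 1.9226 × 10^-13 J.
Apply p = E/c: p = 6.413 × 10^-22 kg·m/s.
So p ≈ 6.41 × 10^-22 kg·m/s.

6.41 × 10^-22 kg·m/s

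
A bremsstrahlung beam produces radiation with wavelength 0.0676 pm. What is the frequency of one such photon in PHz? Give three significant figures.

Convert to SI: λ = 0.0676 pm = 6.76e-14 m.
Since f = c/λ for a photon, f = 4.435e21 Hz.
Converting to PHz: f = 4.435e6 PHz ≈ 4.43e6 PHz.

4.43e6 PHz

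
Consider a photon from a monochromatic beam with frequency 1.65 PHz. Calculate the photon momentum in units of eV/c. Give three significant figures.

Take h = 6.62607015e-34 J·s, c = 2.99792458e8 m/s, 1 eV = 1.602176634e-19 J.
In SI units: f = 1.65 PHz = 1.65e15 Hz.
Apply p = hf/c: p = 3.647e-27 kg·m/s.
Converting to eV/c: p = 6.824 eV/c ≈ 6.82 eV/c.

6.82 eV/c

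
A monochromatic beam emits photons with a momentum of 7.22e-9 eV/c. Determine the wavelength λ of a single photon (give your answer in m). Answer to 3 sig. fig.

Use h = 6.62607015e-34 J·s, c = 2.99792458e8 m/s, 1 eV = 1.602176634e-19 J.
Convert to SI: p = 7.22e-9 eV/c = 3.8586e-36 kg·m/s.
The photon relation is λ = h/p, giving λ = 171.7 m.
So λ ≈ 172 m.

172 m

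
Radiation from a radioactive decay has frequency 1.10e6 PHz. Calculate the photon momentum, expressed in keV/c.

4550 keV/c

In SI units: f = 1.10e6 PHz = 1.10e21 Hz.
Since p = hf/c for a photon, p = 2.431e-21 kg·m/s.
Converting to keV/c: p = 4549 keV/c ≈ 4550 keV/c.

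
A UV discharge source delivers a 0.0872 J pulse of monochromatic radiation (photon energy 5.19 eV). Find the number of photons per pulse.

Per-photon energy: E = 8.315 × 10^-19 J (from energy = 5.19 eV).
N = E_total / E_photon = 0.0872 J / 8.315 × 10^-19 J = 1.05 × 10^17.

1.05 × 10^17 photons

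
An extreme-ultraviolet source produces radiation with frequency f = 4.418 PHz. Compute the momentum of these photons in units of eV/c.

18.3 eV/c

Convert to SI: f = 4.418 PHz = 4.418 × 10^15 Hz.
The photon relation is p = hf/c, giving p = 9.765 × 10^-27 kg·m/s.
Converting to eV/c: p = 18.27 eV/c ≈ 18.3 eV/c.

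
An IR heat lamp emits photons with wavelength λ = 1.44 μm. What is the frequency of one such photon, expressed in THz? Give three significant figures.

208 THz

Take c = 2.99792458 × 10^8 m/s.
Convert to SI: λ = 1.44 μm = 1.44 × 10^-6 m.
Apply f = c/λ: f = 2.082 × 10^14 Hz.
Converting to THz: f = 208.2 THz ≈ 208 THz.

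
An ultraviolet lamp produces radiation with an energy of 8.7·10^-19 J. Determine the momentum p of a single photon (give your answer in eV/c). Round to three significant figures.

(c = 2.99792458·10^8 m/s, 1 eV = 1.602176634·10^-19 J.)
Since p = E/c for a photon, p = 2.902·10^-27 kg·m/s.
Converting to eV/c: p = 5.430 eV/c ≈ 5.43 eV/c.

5.43 eV/c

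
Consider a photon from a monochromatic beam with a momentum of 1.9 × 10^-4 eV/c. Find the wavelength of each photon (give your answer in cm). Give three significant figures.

0.653 cm

Convert to SI: p = 1.9 × 10^-4 eV/c = 1.0154 × 10^-31 kg·m/s.
For a photon λ = h/p, so λ = 0.006525 m.
Converting to cm: λ = 0.6525 cm ≈ 0.653 cm.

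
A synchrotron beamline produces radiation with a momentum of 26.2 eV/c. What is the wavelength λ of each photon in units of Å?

473 Å

Take h = 6.62607015 × 10^-34 J·s, c = 2.99792458 × 10^8 m/s, 1 eV = 1.602176634 × 10^-19 J.
In SI units: p = 26.2 eV/c = 1.4002 × 10^-26 kg·m/s.
For a photon λ = h/p, so λ = 4.732 × 10^-8 m.
Converting to Å: λ = 473.2 Å ≈ 473 Å.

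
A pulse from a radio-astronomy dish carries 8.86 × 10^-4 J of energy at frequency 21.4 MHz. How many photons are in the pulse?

6.25 × 10^22 photons

Per-photon energy: E = 1.418 × 10^-26 J (from frequency = 21.4 MHz).
N = E_total / E_photon = 8.86 × 10^-4 J / 1.418 × 10^-26 J = 6.25 × 10^22.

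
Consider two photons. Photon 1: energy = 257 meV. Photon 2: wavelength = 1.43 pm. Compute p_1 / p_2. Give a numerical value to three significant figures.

2.96e-7

p_1 = 1.373e-28 kg·m/s (from energy = 257 meV, via p = E/c).
p_2 = 4.634e-22 kg·m/s (from wavelength = 1.43 pm, via p = h/λ).
Ratio = 1.373e-28 / 4.634e-22 = 2.96e-7.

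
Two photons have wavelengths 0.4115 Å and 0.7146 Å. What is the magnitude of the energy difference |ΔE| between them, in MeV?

0.0128 MeV

Using E = hc/λ: E₁ = 4.8273·10^-15 J, E₂ = 2.7798·10^-15 J.
|ΔE| = |4.8273·10^-15 − 2.7798·10^-15| = 2.05·10^-15 J = 0.0128 MeV.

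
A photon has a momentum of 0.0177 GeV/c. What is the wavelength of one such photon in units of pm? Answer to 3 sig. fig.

Take h = 6.62607015 × 10^-34 J·s, c = 2.99792458 × 10^8 m/s, 1 eV = 1.602176634 × 10^-19 J.
First convert: p = 0.0177 GeV/c = 9.4594 × 10^-21 kg·m/s.
The photon relation is λ = h/p, giving λ = 7.005 × 10^-14 m.
Converting to pm: λ = 0.07005 pm ≈ 0.0700 pm.

0.0700 pm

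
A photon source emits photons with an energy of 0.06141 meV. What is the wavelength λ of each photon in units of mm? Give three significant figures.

20.2 mm

In SI units: E = 0.06141 meV = 9.8390 × 10^-24 J.
Apply λ = hc/E: λ = 0.02019 m.
Converting to mm: λ = 20.19 mm ≈ 20.2 mm.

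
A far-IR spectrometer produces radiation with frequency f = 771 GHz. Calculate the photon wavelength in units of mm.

Use c = 2.99792458e8 m/s.
Convert to SI: f = 771 GHz = 7.71e11 Hz.
Since λ = c/f for a photon, λ = 3.888e-4 m.
Converting to mm: λ = 0.3888 mm ≈ 0.389 mm.

0.389 mm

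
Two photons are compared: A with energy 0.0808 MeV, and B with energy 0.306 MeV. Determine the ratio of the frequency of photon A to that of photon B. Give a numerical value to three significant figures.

0.264

f_A = 1.954 × 10^19 Hz (from energy = 0.0808 MeV, via f = E/h).
f_B = 7.399 × 10^19 Hz (from energy = 0.306 MeV, via f = E/h).
Ratio = 1.954 × 10^19 / 7.399 × 10^19 = 0.264.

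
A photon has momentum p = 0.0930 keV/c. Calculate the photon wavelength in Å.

Take h = 6.62607015e-34 J·s, c = 2.99792458e8 m/s, 1 eV = 1.602176634e-19 J.
In SI units: p = 0.0930 keV/c = 4.9702e-26 kg·m/s.
The photon relation is λ = h/p, giving λ = 1.333e-8 m.
Converting to Å: λ = 133.3 Å ≈ 133 Å.

133 Å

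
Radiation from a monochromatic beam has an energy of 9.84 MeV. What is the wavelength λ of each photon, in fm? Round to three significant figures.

126 fm

In SI units: E = 9.84 MeV = 1.5765 × 10^-12 J.
Since λ = hc/E for a photon, λ = 1.260 × 10^-13 m.
Converting to fm: λ = 126.0 fm ≈ 126 fm.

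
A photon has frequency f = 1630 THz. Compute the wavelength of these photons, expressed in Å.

1840 Å

In SI units: f = 1630 THz = 1.63e15 Hz.
For a photon λ = c/f, so λ = 1.839e-7 m.
Converting to Å: λ = 1839 Å ≈ 1840 Å.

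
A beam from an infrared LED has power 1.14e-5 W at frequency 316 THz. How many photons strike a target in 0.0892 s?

Total energy: E_total = P·t = 1.14e-5 × 0.0892 = 1.017e-6 J.
Per-photon energy: E = 2.094e-19 J.
N = E_total / E_photon = 4.86e12.

4.86e12 photons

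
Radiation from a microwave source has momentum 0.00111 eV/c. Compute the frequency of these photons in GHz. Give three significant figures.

Use h = 6.62607015e-34 J·s, c = 2.99792458e8 m/s, 1 eV = 1.602176634e-19 J.
Convert to SI: p = 0.00111 eV/c = 5.9322e-31 kg·m/s.
The photon relation is f = pc/h, giving f = 2.684e11 Hz.
Converting to GHz: f = 268.4 GHz ≈ 268 GHz.

268 GHz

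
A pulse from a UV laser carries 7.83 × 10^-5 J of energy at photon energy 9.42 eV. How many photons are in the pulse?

5.19 × 10^13 photons

Per-photon energy: E = 1.509 × 10^-18 J (from energy = 9.42 eV).
N = E_total / E_photon = 7.83 × 10^-5 J / 1.509 × 10^-18 J = 5.19 × 10^13.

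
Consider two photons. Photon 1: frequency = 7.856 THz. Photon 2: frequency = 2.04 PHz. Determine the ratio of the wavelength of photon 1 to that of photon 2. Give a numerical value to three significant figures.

260

λ_1 = 3.816·10^-5 m (from frequency = 7.856 THz, via λ = c/f).
λ_2 = 1.470·10^-7 m (from frequency = 2.04 PHz, via λ = c/f).
Ratio = 3.816·10^-5 / 1.470·10^-7 = 260.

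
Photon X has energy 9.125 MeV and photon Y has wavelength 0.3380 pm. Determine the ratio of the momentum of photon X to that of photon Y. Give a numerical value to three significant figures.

2.49

p_X = 4.877e-21 kg·m/s (from energy = 9.125 MeV, via p = E/c).
p_Y = 1.960e-21 kg·m/s (from wavelength = 0.3380 pm, via p = h/λ).
Ratio = 4.877e-21 / 1.960e-21 = 2.49.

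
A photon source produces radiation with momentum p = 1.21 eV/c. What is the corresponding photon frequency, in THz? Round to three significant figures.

293 THz

First convert: p = 1.21 eV/c = 6.4666e-28 kg·m/s.
Since f = pc/h for a photon, f = 2.926e14 Hz.
Converting to THz: f = 292.6 THz ≈ 293 THz.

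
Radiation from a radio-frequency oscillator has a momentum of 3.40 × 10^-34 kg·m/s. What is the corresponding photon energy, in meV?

6.36 × 10^-4 meV

Take c = 2.99792458 × 10^8 m/s, 1 eV = 1.602176634 × 10^-19 J.
Since E = pc for a photon, E = 1.019 × 10^-25 J.
Converting to meV: E = 6.362 × 10^-4 meV ≈ 6.36 × 10^-4 meV.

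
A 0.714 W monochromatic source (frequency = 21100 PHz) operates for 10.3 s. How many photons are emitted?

Total energy: E_total = P·t = 0.714 × 10.3 = 7.354 J.
Per-photon energy: E = 1.398·10^-14 J.
N = E_total / E_photon = 5.26·10^14.

5.26·10^14 photons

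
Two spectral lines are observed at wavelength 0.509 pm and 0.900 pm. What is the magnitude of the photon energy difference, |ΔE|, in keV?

1060 keV

Using E = hc/λ: E₁ = 3.903·10^-13 J, E₂ = 2.207·10^-13 J.
|ΔE| = |3.903·10^-13 − 2.207·10^-13| = 1.70·10^-13 J = 1060 keV.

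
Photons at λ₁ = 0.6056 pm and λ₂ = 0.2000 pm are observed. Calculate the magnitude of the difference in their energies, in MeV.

4.15 MeV

Using E = hc/λ: E₁ = 3.2801 × 10^-13 J, E₂ = 9.9322 × 10^-13 J.
|ΔE| = |3.2801 × 10^-13 − 9.9322 × 10^-13| = 6.65 × 10^-13 J = 4.15 MeV.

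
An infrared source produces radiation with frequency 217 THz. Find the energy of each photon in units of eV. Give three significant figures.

0.897 eV

(h = 6.62607015·10^-34 J·s, 1 eV = 1.602176634·10^-19 J.)
First convert: f = 217 THz = 2.17·10^14 Hz.
For a photon E = hf, so E = 1.438·10^-19 J.
Converting to eV: E = 0.8974 eV ≈ 0.897 eV.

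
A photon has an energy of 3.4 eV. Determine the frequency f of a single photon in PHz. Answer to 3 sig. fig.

0.822 PHz

Use h = 6.62607015e-34 J·s, 1 eV = 1.602176634e-19 J.
First convert: E = 3.4 eV = 5.4474e-19 J.
For a photon f = E/h, so f = 8.221e14 Hz.
Converting to PHz: f = 0.8221 PHz ≈ 0.822 PHz.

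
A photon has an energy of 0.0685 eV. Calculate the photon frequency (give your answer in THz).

Take h = 6.62607015e-34 J·s, 1 eV = 1.602176634e-19 J.
Convert to SI: E = 0.0685 eV = 1.0975e-20 J.
Since f = E/h for a photon, f = 1.656e13 Hz.
Converting to THz: f = 16.56 THz ≈ 16.6 THz.

16.6 THz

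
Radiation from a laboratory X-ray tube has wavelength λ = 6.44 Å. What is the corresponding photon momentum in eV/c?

Use h = 6.62607015 × 10^-34 J·s, c = 2.99792458 × 10^8 m/s, 1 eV = 1.602176634 × 10^-19 J.
In SI units: λ = 6.44 Å = 6.44 × 10^-10 m.
For a photon p = h/λ, so p = 1.029 × 10^-24 kg·m/s.
Converting to eV/c: p = 1925 eV/c ≈ 1930 eV/c.

1930 eV/c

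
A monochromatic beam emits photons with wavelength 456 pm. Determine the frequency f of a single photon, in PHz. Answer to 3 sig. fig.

657 PHz

Take c = 2.99792458 × 10^8 m/s.
In SI units: λ = 456 pm = 4.56 × 10^-10 m.
Apply f = c/λ: f = 6.574 × 10^17 Hz.
Converting to PHz: f = 657.4 PHz ≈ 657 PHz.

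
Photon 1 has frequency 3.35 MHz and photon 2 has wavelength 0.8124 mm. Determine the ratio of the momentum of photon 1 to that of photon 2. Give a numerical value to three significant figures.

p_1 = 7.404·10^-36 kg·m/s (from frequency = 3.35 MHz, via p = hf/c).
p_2 = 8.156·10^-31 kg·m/s (from wavelength = 0.8124 mm, via p = h/λ).
Ratio = 7.404·10^-36 / 8.156·10^-31 = 9.08·10^-6.

9.08·10^-6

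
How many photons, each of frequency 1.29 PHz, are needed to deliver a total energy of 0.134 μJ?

Per-photon energy: E = 8.548·10^-19 J (from frequency = 1.29 PHz).
N = E_total / E_photon = 1.34·10^-7 J / 8.548·10^-19 J = 1.57·10^11.

1.57·10^11 photons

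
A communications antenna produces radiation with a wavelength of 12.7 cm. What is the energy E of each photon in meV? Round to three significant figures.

Use h = 6.62607015 × 10^-34 J·s, c = 2.99792458 × 10^8 m/s, 1 eV = 1.602176634 × 10^-19 J.
Convert to SI: λ = 12.7 cm = 0.127 m.
The photon relation is E = hc/λ, giving E = 1.564 × 10^-24 J.
Converting to meV: E = 0.009763 meV ≈ 9.76 × 10^-3 meV.

9.76 × 10^-3 meV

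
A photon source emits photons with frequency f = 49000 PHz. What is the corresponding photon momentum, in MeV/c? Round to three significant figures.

0.203 MeV/c

Use h = 6.62607015e-34 J·s, c = 2.99792458e8 m/s, 1 eV = 1.602176634e-19 J.
Convert to SI: f = 49000 PHz = 4.90e19 Hz.
Since p = hf/c for a photon, p = 1.083e-22 kg·m/s.
Converting to MeV/c: p = 0.2026 MeV/c ≈ 0.203 MeV/c.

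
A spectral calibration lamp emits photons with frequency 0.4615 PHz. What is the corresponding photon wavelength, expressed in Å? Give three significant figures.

6500 Å

(c = 2.99792458e8 m/s.)
First convert: f = 0.4615 PHz = 4.615e14 Hz.
Since λ = c/f for a photon, λ = 6.496e-7 m.
Converting to Å: λ = 6496 Å ≈ 6500 Å.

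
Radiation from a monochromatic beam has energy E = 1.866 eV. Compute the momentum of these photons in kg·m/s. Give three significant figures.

Convert to SI: E = 1.866 eV = 2.9897·10^-19 J.
Since p = E/c for a photon, p = 9.972·10^-28 kg·m/s.
So p ≈ 9.97·10^-28 kg·m/s.

9.97·10^-28 kg·m/s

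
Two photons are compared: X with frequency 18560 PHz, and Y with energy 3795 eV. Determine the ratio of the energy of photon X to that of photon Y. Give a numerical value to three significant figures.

20.2

E_X = 1.230 × 10^-14 J (from frequency = 18560 PHz, via E = hf).
E_Y = 6.080 × 10^-16 J (from energy = 3795 eV, via E given directly).
Ratio = 1.230 × 10^-14 / 6.080 × 10^-16 = 20.2.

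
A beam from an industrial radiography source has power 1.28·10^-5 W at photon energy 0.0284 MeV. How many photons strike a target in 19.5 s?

5.49·10^10 photons

Total energy: E_total = P·t = 1.28·10^-5 × 19.5 = 2.496·10^-4 J.
Per-photon energy: E = 4.550·10^-15 J.
N = E_total / E_photon = 5.49·10^10.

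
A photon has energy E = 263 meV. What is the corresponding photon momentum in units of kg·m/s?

1.41 × 10^-28 kg·m/s

Use c = 2.99792458 × 10^8 m/s, 1 eV = 1.602176634 × 10^-19 J.
First convert: E = 263 meV = 4.2137 × 10^-20 J.
The photon relation is p = E/c, giving p = 1.406 × 10^-28 kg·m/s.
So p ≈ 1.41 × 10^-28 kg·m/s.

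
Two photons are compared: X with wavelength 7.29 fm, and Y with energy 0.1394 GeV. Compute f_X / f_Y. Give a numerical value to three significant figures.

f_X = 4.112·10^22 Hz (from wavelength = 7.29 fm, via f = c/λ).
f_Y = 3.371·10^22 Hz (from energy = 0.1394 GeV, via f = E/h).
Ratio = 4.112·10^22 / 3.371·10^22 = 1.22.

1.22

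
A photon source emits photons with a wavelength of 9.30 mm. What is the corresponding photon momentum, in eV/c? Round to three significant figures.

1.33 × 10^-4 eV/c

Take h = 6.62607015 × 10^-34 J·s, c = 2.99792458 × 10^8 m/s, 1 eV = 1.602176634 × 10^-19 J.
First convert: λ = 9.30 mm = 0.00930 m.
Since p = h/λ for a photon, p = 7.125 × 10^-32 kg·m/s.
Converting to eV/c: p = 1.333 × 10^-4 eV/c ≈ 1.33 × 10^-4 eV/c.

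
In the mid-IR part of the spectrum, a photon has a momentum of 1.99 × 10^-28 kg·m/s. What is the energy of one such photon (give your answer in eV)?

Since E = pc for a photon, E = 5.966 × 10^-20 J.
Converting to eV: E = 0.3724 eV ≈ 0.372 eV.

0.372 eV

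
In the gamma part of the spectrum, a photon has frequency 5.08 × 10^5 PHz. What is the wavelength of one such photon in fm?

Take c = 2.99792458 × 10^8 m/s.
First convert: f = 5.08 × 10^5 PHz = 5.08 × 10^20 Hz.
The photon relation is λ = c/f, giving λ = 5.901 × 10^-13 m.
Converting to fm: λ = 590.1 fm ≈ 590 fm.

590 fm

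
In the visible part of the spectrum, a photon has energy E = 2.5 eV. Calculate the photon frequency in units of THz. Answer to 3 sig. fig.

Take h = 6.62607015 × 10^-34 J·s, 1 eV = 1.602176634 × 10^-19 J.
Convert to SI: E = 2.5 eV = 4.0054 × 10^-19 J.
For a photon f = E/h, so f = 6.045 × 10^14 Hz.
Converting to THz: f = 604.5 THz ≈ 604 THz.

604 THz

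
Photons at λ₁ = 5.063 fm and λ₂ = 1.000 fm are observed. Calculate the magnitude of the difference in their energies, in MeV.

Using E = hc/λ: E₁ = 3.9235e-11 J, E₂ = 1.9864e-10 J.
|ΔE| = |3.9235e-11 − 1.9864e-10| = 1.59e-10 J = 995 MeV.

995 MeV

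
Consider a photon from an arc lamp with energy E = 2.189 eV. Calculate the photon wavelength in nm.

Convert to SI: E = 2.189 eV = 3.5072 × 10^-19 J.
The photon relation is λ = hc/E, giving λ = 5.664 × 10^-7 m.
Converting to nm: λ = 566.4 nm ≈ 566 nm.

566 nm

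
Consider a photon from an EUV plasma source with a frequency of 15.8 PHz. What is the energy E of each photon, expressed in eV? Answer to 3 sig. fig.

Use h = 6.62607015e-34 J·s, 1 eV = 1.602176634e-19 J.
In SI units: f = 15.8 PHz = 1.58e16 Hz.
The photon relation is E = hf, giving E = 1.047e-17 J.
Converting to eV: E = 65.34 eV ≈ 65.3 eV.

65.3 eV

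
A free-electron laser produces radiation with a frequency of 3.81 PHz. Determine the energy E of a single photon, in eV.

Convert to SI: f = 3.81 PHz = 3.81e15 Hz.
The photon relation is E = hf, giving E = 2.525e-18 J.
Converting to eV: E = 15.76 eV ≈ 15.8 eV.

15.8 eV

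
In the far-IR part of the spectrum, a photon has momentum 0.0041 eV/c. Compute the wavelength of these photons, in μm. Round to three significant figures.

302 μm

Use h = 6.62607015e-34 J·s, c = 2.99792458e8 m/s, 1 eV = 1.602176634e-19 J.
In SI units: p = 0.0041 eV/c = 2.1912e-30 kg·m/s.
The photon relation is λ = h/p, giving λ = 3.024e-4 m.
Converting to μm: λ = 302.4 μm ≈ 302 μm.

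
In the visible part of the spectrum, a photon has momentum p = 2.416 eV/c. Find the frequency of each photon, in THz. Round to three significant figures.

Convert to SI: p = 2.416 eV/c = 1.2912·10^-27 kg·m/s.
For a photon f = pc/h, so f = 5.842·10^14 Hz.
Converting to THz: f = 584.2 THz ≈ 584 THz.

584 THz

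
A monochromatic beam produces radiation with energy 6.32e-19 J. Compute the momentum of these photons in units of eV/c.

3.94 eV/c

Use c = 2.99792458e8 m/s, 1 eV = 1.602176634e-19 J.
The photon relation is p = E/c, giving p = 2.108e-27 kg·m/s.
Converting to eV/c: p = 3.945 eV/c ≈ 3.94 eV/c.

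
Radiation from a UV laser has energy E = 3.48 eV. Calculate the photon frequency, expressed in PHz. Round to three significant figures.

0.841 PHz

Use h = 6.62607015 × 10^-34 J·s, 1 eV = 1.602176634 × 10^-19 J.
Convert to SI: E = 3.48 eV = 5.5756 × 10^-19 J.
Apply f = E/h: f = 8.415 × 10^14 Hz.
Converting to PHz: f = 0.8415 PHz ≈ 0.841 PHz.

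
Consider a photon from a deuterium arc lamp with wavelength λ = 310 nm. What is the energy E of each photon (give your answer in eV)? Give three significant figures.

Use h = 6.62607015e-34 J·s, c = 2.99792458e8 m/s, 1 eV = 1.602176634e-19 J.
Convert to SI: λ = 310 nm = 3.1e-7 m.
For a photon E = hc/λ, so E = 6.408e-19 J.
Converting to eV: E = 3.999 eV ≈ 4.00 eV.

4.00 eV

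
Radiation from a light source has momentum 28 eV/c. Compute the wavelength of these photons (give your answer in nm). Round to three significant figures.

In SI units: p = 28 eV/c = 1.4964·10^-26 kg·m/s.
Apply λ = h/p: λ = 4.428·10^-8 m.
Converting to nm: λ = 44.28 nm ≈ 44.3 nm.

44.3 nm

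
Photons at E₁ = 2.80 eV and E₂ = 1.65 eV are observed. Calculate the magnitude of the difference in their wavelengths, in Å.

Using λ = hc/E: λ₁ = 4.428e-7 m, λ₂ = 7.514e-7 m.
|Δλ| = |4.428e-7 − 7.514e-7| = 3.09e-7 m = 3090 Å.

3090 Å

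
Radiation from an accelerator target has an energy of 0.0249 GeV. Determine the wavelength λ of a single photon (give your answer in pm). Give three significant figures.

Convert to SI: E = 0.0249 GeV = 3.9894 × 10^-12 J.
Apply λ = hc/E: λ = 4.979 × 10^-14 m.
Converting to pm: λ = 0.04979 pm ≈ 0.0498 pm.

0.0498 pm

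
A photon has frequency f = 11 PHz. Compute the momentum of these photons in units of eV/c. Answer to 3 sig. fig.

First convert: f = 11 PHz = 1.1 × 10^16 Hz.
Apply p = hf/c: p = 2.431 × 10^-26 kg·m/s.
Converting to eV/c: p = 45.49 eV/c ≈ 45.5 eV/c.

45.5 eV/c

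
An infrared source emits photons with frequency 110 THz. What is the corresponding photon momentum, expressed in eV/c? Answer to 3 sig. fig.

First convert: f = 110 THz = 1.1e14 Hz.
For a photon p = hf/c, so p = 2.431e-28 kg·m/s.
Converting to eV/c: p = 0.4549 eV/c ≈ 0.455 eV/c.

0.455 eV/c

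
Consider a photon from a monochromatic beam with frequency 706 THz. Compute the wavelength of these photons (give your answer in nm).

425 nm

(c = 2.99792458 × 10^8 m/s.)
In SI units: f = 706 THz = 7.06 × 10^14 Hz.
The photon relation is λ = c/f, giving λ = 4.246 × 10^-7 m.
Converting to nm: λ = 424.6 nm ≈ 425 nm.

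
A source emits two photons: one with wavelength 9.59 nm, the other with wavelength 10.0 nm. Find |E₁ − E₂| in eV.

Using E = hc/λ: E₁ = 2.071 × 10^-17 J, E₂ = 1.986 × 10^-17 J.
|ΔE| = |2.071 × 10^-17 − 1.986 × 10^-17| = 8.49 × 10^-19 J = 5.30 eV.

5.30 eV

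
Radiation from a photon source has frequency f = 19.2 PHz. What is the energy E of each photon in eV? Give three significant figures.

79.4 eV

In SI units: f = 19.2 PHz = 1.92 × 10^16 Hz.
Apply E = hf: E = 1.272 × 10^-17 J.
Converting to eV: E = 79.40 eV ≈ 79.4 eV.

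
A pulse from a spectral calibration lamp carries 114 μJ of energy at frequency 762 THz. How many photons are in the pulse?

2.26 × 10^14 photons

Per-photon energy: E = 5.049 × 10^-19 J (from frequency = 762 THz).
N = E_total / E_photon = 1.14 × 10^-4 J / 5.049 × 10^-19 J = 2.26 × 10^14.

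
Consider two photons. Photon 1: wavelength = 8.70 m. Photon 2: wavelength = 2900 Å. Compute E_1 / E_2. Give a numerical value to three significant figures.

3.33 × 10^-8

E_1 = 2.283 × 10^-26 J (from wavelength = 8.70 m, via E = hc/λ).
E_2 = 6.850 × 10^-19 J (from wavelength = 2900 Å, via E = hc/λ).
Ratio = 2.283 × 10^-26 / 6.850 × 10^-19 = 3.33 × 10^-8.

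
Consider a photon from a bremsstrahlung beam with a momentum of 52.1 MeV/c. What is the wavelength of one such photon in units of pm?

Use h = 6.62607015 × 10^-34 J·s, c = 2.99792458 × 10^8 m/s, 1 eV = 1.602176634 × 10^-19 J.
In SI units: p = 52.1 MeV/c = 2.7844 × 10^-20 kg·m/s.
Since λ = h/p for a photon, λ = 2.380 × 10^-14 m.
Converting to pm: λ = 0.02380 pm ≈ 0.0238 pm.

0.0238 pm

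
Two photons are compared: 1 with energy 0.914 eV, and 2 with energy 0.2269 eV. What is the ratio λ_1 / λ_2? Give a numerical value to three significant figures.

0.248

λ_1 = 1.357 × 10^-6 m (from energy = 0.914 eV, via λ = hc/E).
λ_2 = 5.464 × 10^-6 m (from energy = 0.2269 eV, via λ = hc/E).
Ratio = 1.357 × 10^-6 / 5.464 × 10^-6 = 0.248.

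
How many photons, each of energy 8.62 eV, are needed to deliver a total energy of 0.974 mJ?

7.05 × 10^14 photons

Per-photon energy: E = 1.381 × 10^-18 J (from energy = 8.62 eV).
N = E_total / E_photon = 9.74 × 10^-4 J / 1.381 × 10^-18 J = 7.05 × 10^14.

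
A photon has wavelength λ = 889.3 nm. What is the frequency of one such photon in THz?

First convert: λ = 889.3 nm = 8.893e-7 m.
The photon relation is f = c/λ, giving f = 3.371e14 Hz.
Converting to THz: f = 337.1 THz ≈ 337 THz.

337 THz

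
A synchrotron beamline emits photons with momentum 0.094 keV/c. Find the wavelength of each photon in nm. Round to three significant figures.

Convert to SI: p = 0.094 keV/c = 5.0236 × 10^-26 kg·m/s.
Apply λ = h/p: λ = 1.319 × 10^-8 m.
Converting to nm: λ = 13.19 nm ≈ 13.2 nm.

13.2 nm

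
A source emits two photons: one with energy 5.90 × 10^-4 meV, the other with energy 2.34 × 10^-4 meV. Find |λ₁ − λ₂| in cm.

320 cm

Using λ = hc/E: λ₁ = 2.101 m, λ₂ = 5.298 m.
|Δλ| = |2.101 − 5.298| = 3.20 m = 320 cm.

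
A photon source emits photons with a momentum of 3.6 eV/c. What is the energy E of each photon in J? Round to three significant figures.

5.77·10^-19 J

(c = 2.99792458·10^8 m/s, 1 eV = 1.602176634·10^-19 J.)
Convert to SI: p = 3.6 eV/c = 1.9239·10^-27 kg·m/s.
The photon relation is E = pc, giving E = 5.768·10^-19 J.
So E ≈ 5.77·10^-19 J.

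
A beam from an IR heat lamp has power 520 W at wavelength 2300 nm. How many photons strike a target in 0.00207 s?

Total energy: E_total = P·t = 520 × 0.00207 = 1.076 J.
Per-photon energy: E = 8.637e-20 J.
N = E_total / E_photon = 1.25e19.

1.25e19 photons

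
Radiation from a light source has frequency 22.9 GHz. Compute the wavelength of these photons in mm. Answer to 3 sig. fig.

First convert: f = 22.9 GHz = 2.29·10^10 Hz.
The photon relation is λ = c/f, giving λ = 0.01309 m.
Converting to mm: λ = 13.09 mm ≈ 13.1 mm.

13.1 mm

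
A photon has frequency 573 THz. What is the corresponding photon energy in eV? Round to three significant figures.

Take h = 6.62607015e-34 J·s, 1 eV = 1.602176634e-19 J.
Convert to SI: f = 573 THz = 5.73e14 Hz.
Since E = hf for a photon, E = 3.797e-19 J.
Converting to eV: E = 2.370 eV ≈ 2.37 eV.

2.37 eV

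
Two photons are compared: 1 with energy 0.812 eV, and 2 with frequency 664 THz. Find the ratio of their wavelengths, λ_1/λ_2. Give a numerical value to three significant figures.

3.38

λ_1 = 1.527 × 10^-6 m (from energy = 0.812 eV, via λ = hc/E).
λ_2 = 4.515 × 10^-7 m (from frequency = 664 THz, via λ = c/f).
Ratio = 1.527 × 10^-6 / 4.515 × 10^-7 = 3.38.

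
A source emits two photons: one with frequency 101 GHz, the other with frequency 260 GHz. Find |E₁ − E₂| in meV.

0.658 meV

Using E = hf: E₁ = 6.692 × 10^-23 J, E₂ = 1.723 × 10^-22 J.
|ΔE| = |6.692 × 10^-23 − 1.723 × 10^-22| = 1.05 × 10^-22 J = 0.658 meV.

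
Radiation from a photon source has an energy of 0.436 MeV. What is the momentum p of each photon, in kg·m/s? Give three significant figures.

In SI units: E = 0.436 MeV = 6.9855 × 10^-14 J.
Apply p = E/c: p = 2.330 × 10^-22 kg·m/s.
So p ≈ 2.33 × 10^-22 kg·m/s.

2.33 × 10^-22 kg·m/s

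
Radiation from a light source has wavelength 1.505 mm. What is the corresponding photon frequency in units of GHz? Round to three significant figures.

199 GHz

(c = 2.99792458e8 m/s.)
Convert to SI: λ = 1.505 mm = 0.001505 m.
For a photon f = c/λ, so f = 1.992e11 Hz.
Converting to GHz: f = 199.2 GHz ≈ 199 GHz.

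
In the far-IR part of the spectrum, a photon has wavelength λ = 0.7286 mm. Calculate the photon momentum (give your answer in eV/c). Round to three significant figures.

1.70e-3 eV/c

Take h = 6.62607015e-34 J·s, c = 2.99792458e8 m/s, 1 eV = 1.602176634e-19 J.
First convert: λ = 0.7286 mm = 7.286e-4 m.
Apply p = h/λ: p = 9.094e-31 kg·m/s.
Converting to eV/c: p = 0.001702 eV/c ≈ 1.70e-3 eV/c.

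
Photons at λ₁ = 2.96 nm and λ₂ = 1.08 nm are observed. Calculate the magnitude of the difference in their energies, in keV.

0.729 keV

Using E = hc/λ: E₁ = 6.711e-17 J, E₂ = 1.839e-16 J.
|ΔE| = |6.711e-17 − 1.839e-16| = 1.17e-16 J = 0.729 keV.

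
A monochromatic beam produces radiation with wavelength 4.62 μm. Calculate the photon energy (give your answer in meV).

268 meV

(h = 6.62607015 × 10^-34 J·s, c = 2.99792458 × 10^8 m/s, 1 eV = 1.602176634 × 10^-19 J.)
Convert to SI: λ = 4.62 μm = 4.62 × 10^-6 m.
For a photon E = hc/λ, so E = 4.300 × 10^-20 J.
Converting to meV: E = 268.4 meV ≈ 268 meV.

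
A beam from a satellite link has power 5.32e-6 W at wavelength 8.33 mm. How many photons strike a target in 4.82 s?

1.08e18 photons

Total energy: E_total = P·t = 5.32e-6 × 4.82 = 2.564e-5 J.
Per-photon energy: E = 2.385e-23 J.
N = E_total / E_photon = 1.08e18.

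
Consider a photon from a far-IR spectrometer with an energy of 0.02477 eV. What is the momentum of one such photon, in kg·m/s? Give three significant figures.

(c = 2.99792458e8 m/s, 1 eV = 1.602176634e-19 J.)
First convert: E = 0.02477 eV = 3.9686e-21 J.
Since p = E/c for a photon, p = 1.324e-29 kg·m/s.
So p ≈ 1.32e-29 kg·m/s.

1.32e-29 kg·m/s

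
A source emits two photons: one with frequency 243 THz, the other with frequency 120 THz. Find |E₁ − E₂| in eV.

Using E = hf: E₁ = 1.610e-19 J, E₂ = 7.951e-20 J.
|ΔE| = |1.610e-19 − 7.951e-20| = 8.15e-20 J = 0.509 eV.

0.509 eV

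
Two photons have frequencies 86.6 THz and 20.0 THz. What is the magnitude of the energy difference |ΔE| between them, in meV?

Using E = hf: E₁ = 5.738 × 10^-20 J, E₂ = 1.325 × 10^-20 J.
|ΔE| = |5.738 × 10^-20 − 1.325 × 10^-20| = 4.41 × 10^-20 J = 275 meV.

275 meV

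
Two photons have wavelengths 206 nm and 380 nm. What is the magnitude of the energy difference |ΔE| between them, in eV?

Using E = hc/λ: E₁ = 9.643 × 10^-19 J, E₂ = 5.227 × 10^-19 J.
|ΔE| = |9.643 × 10^-19 − 5.227 × 10^-19| = 4.42 × 10^-19 J = 2.76 eV.

2.76 eV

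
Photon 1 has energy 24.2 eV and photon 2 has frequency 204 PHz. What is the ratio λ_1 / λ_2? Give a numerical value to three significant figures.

λ_1 = 5.123e-8 m (from energy = 24.2 eV, via λ = hc/E).
λ_2 = 1.470e-9 m (from frequency = 204 PHz, via λ = c/f).
Ratio = 5.123e-8 / 1.470e-9 = 34.9.

34.9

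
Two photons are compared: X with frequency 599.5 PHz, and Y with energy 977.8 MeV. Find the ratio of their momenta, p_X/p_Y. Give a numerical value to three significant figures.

2.54 × 10^-6

p_X = 1.325 × 10^-24 kg·m/s (from frequency = 599.5 PHz, via p = hf/c).
p_Y = 5.226 × 10^-19 kg·m/s (from energy = 977.8 MeV, via p = E/c).
Ratio = 1.325 × 10^-24 / 5.226 × 10^-19 = 2.54 × 10^-6.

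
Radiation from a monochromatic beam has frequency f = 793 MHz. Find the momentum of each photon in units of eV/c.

3.28e-6 eV/c

(h = 6.62607015e-34 J·s, c = 2.99792458e8 m/s, 1 eV = 1.602176634e-19 J.)
First convert: f = 793 MHz = 7.93e8 Hz.
Apply p = hf/c: p = 1.753e-33 kg·m/s.
Converting to eV/c: p = 3.280e-6 eV/c ≈ 3.28e-6 eV/c.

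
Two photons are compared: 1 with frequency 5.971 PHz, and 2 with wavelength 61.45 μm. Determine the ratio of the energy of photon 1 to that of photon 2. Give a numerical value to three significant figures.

E_1 = 3.956·10^-18 J (from frequency = 5.971 PHz, via E = hf).
E_2 = 3.233·10^-21 J (from wavelength = 61.45 μm, via E = hc/λ).
Ratio = 3.956·10^-18 / 3.233·10^-21 = 1220.

1220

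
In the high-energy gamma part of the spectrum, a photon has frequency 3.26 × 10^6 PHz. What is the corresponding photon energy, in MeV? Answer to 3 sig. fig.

(h = 6.62607015 × 10^-34 J·s, 1 eV = 1.602176634 × 10^-19 J.)
Convert to SI: f = 3.26 × 10^6 PHz = 3.26 × 10^21 Hz.
For a photon E = hf, so E = 2.160 × 10^-12 J.
Converting to MeV: E = 13.48 MeV ≈ 13.5 MeV.

13.5 MeV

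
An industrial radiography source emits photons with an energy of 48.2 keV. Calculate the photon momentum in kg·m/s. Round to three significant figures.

Take c = 2.99792458e8 m/s, 1 eV = 1.602176634e-19 J.
In SI units: E = 48.2 keV = 7.7225e-15 J.
The photon relation is p = E/c, giving p = 2.576e-23 kg·m/s.
So p ≈ 2.58e-23 kg·m/s.

2.58e-23 kg·m/s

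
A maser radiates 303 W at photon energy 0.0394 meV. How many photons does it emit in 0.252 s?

Total energy: E_total = P·t = 303 × 0.252 = 76.36 J.
Per-photon energy: E = 6.313e-24 J.
N = E_total / E_photon = 1.21e25.

1.21e25 photons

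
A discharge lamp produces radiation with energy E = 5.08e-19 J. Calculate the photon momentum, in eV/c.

Use c = 2.99792458e8 m/s, 1 eV = 1.602176634e-19 J.
The photon relation is p = E/c, giving p = 1.695e-27 kg·m/s.
Converting to eV/c: p = 3.171 eV/c ≈ 3.17 eV/c.

3.17 eV/c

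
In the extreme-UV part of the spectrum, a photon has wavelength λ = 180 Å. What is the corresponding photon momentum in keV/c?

First convert: λ = 180 Å = 1.80 × 10^-8 m.
For a photon p = h/λ, so p = 3.681 × 10^-26 kg·m/s.
Converting to keV/c: p = 0.06888 keV/c ≈ 0.0689 keV/c.

0.0689 keV/c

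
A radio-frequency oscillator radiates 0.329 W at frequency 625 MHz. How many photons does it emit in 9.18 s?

7.29 × 10^24 photons

Total energy: E_total = P·t = 0.329 × 9.18 = 3.020 J.
Per-photon energy: E = 4.141 × 10^-25 J.
N = E_total / E_photon = 7.29 × 10^24.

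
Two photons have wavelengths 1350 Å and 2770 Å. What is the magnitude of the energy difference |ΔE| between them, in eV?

4.71 eV

Using E = hc/λ: E₁ = 1.471e-18 J, E₂ = 7.171e-19 J.
|ΔE| = |1.471e-18 − 7.171e-19| = 7.54e-19 J = 4.71 eV.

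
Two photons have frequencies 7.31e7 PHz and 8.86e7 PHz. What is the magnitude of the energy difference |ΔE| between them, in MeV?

64.1 MeV

Using E = hf: E₁ = 4.844e-11 J, E₂ = 5.871e-11 J.
|ΔE| = |4.844e-11 − 5.871e-11| = 1.03e-11 J = 64.1 MeV.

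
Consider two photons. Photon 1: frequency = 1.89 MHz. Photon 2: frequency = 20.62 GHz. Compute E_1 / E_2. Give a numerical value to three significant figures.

E_1 = 1.252·10^-27 J (from frequency = 1.89 MHz, via E = hf).
E_2 = 1.366·10^-23 J (from frequency = 20.62 GHz, via E = hf).
Ratio = 1.252·10^-27 / 1.366·10^-23 = 9.17·10^-5.

9.17·10^-5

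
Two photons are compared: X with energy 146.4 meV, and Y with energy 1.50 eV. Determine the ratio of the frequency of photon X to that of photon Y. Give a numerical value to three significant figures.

0.0976

f_X = 3.540 × 10^13 Hz (from energy = 146.4 meV, via f = E/h).
f_Y = 3.627 × 10^14 Hz (from energy = 1.50 eV, via f = E/h).
Ratio = 3.540 × 10^13 / 3.627 × 10^14 = 0.0976.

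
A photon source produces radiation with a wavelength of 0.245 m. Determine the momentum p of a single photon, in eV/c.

The photon relation is p = h/λ, giving p = 2.705e-33 kg·m/s.
Converting to eV/c: p = 5.061e-6 eV/c ≈ 5.06e-6 eV/c.

5.06e-6 eV/c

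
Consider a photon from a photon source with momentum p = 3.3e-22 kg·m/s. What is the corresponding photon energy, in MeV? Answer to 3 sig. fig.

Use c = 2.99792458e8 m/s, 1 eV = 1.602176634e-19 J.
The photon relation is E = pc, giving E = 9.893e-14 J.
Converting to MeV: E = 0.6175 MeV ≈ 0.617 MeV.

0.617 MeV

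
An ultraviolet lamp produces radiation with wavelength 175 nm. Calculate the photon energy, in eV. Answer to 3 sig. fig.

7.08 eV

Convert to SI: λ = 175 nm = 1.75 × 10^-7 m.
Apply E = hc/λ: E = 1.135 × 10^-18 J.
Converting to eV: E = 7.085 eV ≈ 7.08 eV.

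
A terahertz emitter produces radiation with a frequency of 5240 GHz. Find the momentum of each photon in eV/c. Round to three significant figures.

0.0217 eV/c

Use h = 6.62607015e-34 J·s, c = 2.99792458e8 m/s, 1 eV = 1.602176634e-19 J.
In SI units: f = 5240 GHz = 5.24e12 Hz.
The photon relation is p = hf/c, giving p = 1.158e-29 kg·m/s.
Converting to eV/c: p = 0.02167 eV/c ≈ 0.0217 eV/c.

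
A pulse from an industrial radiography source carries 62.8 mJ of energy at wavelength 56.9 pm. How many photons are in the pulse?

Per-photon energy: E = 3.491e-15 J (from wavelength = 56.9 pm).
N = E_total / E_photon = 0.0628 J / 3.491e-15 J = 1.80e13.

1.80e13 photons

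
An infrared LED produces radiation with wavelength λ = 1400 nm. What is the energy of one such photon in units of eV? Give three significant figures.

0.886 eV

First convert: λ = 1400 nm = 1.40·10^-6 m.
The photon relation is E = hc/λ, giving E = 1.419·10^-19 J.
Converting to eV: E = 0.8856 eV ≈ 0.886 eV.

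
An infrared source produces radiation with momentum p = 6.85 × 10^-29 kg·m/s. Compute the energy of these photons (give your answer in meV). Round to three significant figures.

128 meV

Take c = 2.99792458 × 10^8 m/s, 1 eV = 1.602176634 × 10^-19 J.
Apply E = pc: E = 2.054 × 10^-20 J.
Converting to meV: E = 128.2 meV ≈ 128 meV.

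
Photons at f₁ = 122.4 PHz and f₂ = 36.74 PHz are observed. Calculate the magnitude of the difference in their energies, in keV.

0.354 keV

Using E = hf: E₁ = 8.1103 × 10^-17 J, E₂ = 2.4344 × 10^-17 J.
|ΔE| = |8.1103 × 10^-17 − 2.4344 × 10^-17| = 5.68 × 10^-17 J = 0.354 keV.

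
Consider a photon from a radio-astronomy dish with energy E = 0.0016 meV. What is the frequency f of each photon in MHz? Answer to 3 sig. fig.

387 MHz

(h = 6.62607015 × 10^-34 J·s, 1 eV = 1.602176634 × 10^-19 J.)
First convert: E = 0.0016 meV = 2.5635 × 10^-25 J.
Since f = E/h for a photon, f = 3.869 × 10^8 Hz.
Converting to MHz: f = 386.9 MHz ≈ 387 MHz.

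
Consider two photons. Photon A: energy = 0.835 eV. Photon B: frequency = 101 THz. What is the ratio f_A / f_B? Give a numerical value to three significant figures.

2.00

f_A = 2.019 × 10^14 Hz (from energy = 0.835 eV, via f = E/h).
f_B = 1.010 × 10^14 Hz (from frequency = 101 THz, via f given directly).
Ratio = 2.019 × 10^14 / 1.010 × 10^14 = 2.00.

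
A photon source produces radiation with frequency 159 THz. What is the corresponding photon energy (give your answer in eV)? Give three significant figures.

In SI units: f = 159 THz = 1.59e14 Hz.
Apply E = hf: E = 1.054e-19 J.
Converting to eV: E = 0.6576 eV ≈ 0.658 eV.

0.658 eV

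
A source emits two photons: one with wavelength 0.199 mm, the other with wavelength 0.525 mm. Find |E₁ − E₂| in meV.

3.87 meV

Using E = hc/λ: E₁ = 9.982e-22 J, E₂ = 3.784e-22 J.
|ΔE| = |9.982e-22 − 3.784e-22| = 6.20e-22 J = 3.87 meV.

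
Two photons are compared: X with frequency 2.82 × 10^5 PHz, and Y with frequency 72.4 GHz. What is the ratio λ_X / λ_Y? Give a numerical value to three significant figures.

2.57 × 10^-10

λ_X = 1.063 × 10^-12 m (from frequency = 2.82 × 10^5 PHz, via λ = c/f).
λ_Y = 0.004141 m (from frequency = 72.4 GHz, via λ = c/f).
Ratio = 1.063 × 10^-12 / 0.004141 = 2.57 × 10^-10.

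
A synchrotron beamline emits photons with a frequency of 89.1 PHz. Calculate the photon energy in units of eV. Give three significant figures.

368 eV

First convert: f = 89.1 PHz = 8.91 × 10^16 Hz.
Since E = hf for a photon, E = 5.904 × 10^-17 J.
Converting to eV: E = 368.5 eV ≈ 368 eV.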